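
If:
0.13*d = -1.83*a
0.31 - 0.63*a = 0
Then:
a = 0.49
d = -6.93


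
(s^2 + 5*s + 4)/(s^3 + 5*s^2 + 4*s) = 1/s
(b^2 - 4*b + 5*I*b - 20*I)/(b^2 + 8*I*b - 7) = (b^2 + b*(-4 + 5*I) - 20*I)/(b^2 + 8*I*b - 7)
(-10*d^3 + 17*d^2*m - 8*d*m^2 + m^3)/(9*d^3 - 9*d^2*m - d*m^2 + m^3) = (-10*d^2 + 7*d*m - m^2)/(9*d^2 - m^2)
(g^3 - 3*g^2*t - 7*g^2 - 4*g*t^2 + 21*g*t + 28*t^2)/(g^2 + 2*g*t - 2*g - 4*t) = (g^3 - 3*g^2*t - 7*g^2 - 4*g*t^2 + 21*g*t + 28*t^2)/(g^2 + 2*g*t - 2*g - 4*t)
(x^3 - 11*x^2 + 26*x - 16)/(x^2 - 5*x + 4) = (x^2 - 10*x + 16)/(x - 4)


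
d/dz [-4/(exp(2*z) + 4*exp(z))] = 8*(exp(z) + 2)*exp(-z)/(exp(z) + 4)^2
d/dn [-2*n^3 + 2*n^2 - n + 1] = -6*n^2 + 4*n - 1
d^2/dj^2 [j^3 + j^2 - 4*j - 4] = 6*j + 2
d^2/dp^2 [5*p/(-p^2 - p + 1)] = 10*(-p^3 - 3*p - 1)/(p^6 + 3*p^5 - 5*p^3 + 3*p - 1)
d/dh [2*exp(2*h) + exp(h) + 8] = (4*exp(h) + 1)*exp(h)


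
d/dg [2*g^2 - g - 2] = 4*g - 1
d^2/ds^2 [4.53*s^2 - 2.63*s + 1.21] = 9.06000000000000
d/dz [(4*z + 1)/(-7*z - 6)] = -17/(7*z + 6)^2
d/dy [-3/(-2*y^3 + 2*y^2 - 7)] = 6*y*(2 - 3*y)/(2*y^3 - 2*y^2 + 7)^2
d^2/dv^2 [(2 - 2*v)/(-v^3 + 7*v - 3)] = 4*((v - 1)*(3*v^2 - 7)^2 + (-3*v^2 - 3*v*(v - 1) + 7)*(v^3 - 7*v + 3))/(v^3 - 7*v + 3)^3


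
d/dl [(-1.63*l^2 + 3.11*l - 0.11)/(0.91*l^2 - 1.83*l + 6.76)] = (0.152799999999999*l^2 - 21.8374*l + 20.8223)/(0.8281*l^4 - 3.3306*l^3 + 15.6521*l^2 - 24.7416*l + 45.6976)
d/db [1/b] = -1/b^2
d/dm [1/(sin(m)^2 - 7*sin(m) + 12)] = (7 - 2*sin(m))*cos(m)/(sin(m)^2 - 7*sin(m) + 12)^2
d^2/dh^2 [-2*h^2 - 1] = -4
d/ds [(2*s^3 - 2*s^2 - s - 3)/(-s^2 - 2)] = (-2*s^4 - 13*s^2 + 2*s + 2)/(s^4 + 4*s^2 + 4)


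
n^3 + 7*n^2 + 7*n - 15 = (n - 1)*(n + 3)*(n + 5)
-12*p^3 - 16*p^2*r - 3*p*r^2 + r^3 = (-6*p + r)*(p + r)*(2*p + r)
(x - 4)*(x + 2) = x^2 - 2*x - 8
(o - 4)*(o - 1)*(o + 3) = o^3 - 2*o^2 - 11*o + 12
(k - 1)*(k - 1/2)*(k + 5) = k^3 + 7*k^2/2 - 7*k + 5/2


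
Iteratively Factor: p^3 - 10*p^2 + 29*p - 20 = (p - 4)*(p^2 - 6*p + 5) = (p - 5)*(p - 4)*(p - 1)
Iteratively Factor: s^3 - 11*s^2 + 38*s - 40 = (s - 2)*(s^2 - 9*s + 20) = (s - 5)*(s - 2)*(s - 4)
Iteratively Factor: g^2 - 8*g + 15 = (g - 5)*(g - 3)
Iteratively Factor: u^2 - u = (u - 1)*(u)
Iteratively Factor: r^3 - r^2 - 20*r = (r + 4)*(r^2 - 5*r) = r*(r + 4)*(r - 5)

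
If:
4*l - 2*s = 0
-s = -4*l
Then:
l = 0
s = 0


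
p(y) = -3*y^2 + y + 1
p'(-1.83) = 11.98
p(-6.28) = -123.60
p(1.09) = -1.47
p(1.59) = -4.99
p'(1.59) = -8.54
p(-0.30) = 0.43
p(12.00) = -419.00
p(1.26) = -2.50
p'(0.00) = 1.00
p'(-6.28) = 38.68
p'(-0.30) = 2.80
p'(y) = 1 - 6*y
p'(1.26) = -6.56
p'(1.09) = -5.54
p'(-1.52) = 10.12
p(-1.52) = -7.45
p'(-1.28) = 8.68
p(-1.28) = -5.20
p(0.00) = 1.00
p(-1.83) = -10.88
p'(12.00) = -71.00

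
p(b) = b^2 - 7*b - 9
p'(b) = 2*b - 7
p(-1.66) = 5.38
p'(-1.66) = -10.32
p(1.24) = -16.14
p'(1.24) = -4.52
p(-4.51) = 42.91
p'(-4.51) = -16.02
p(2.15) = -19.43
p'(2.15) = -2.70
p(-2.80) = 18.44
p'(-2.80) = -12.60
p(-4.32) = 39.90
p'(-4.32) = -15.64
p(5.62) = -16.76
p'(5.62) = 4.24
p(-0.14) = -8.00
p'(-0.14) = -7.28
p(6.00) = -15.00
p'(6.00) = 5.00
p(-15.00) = 321.00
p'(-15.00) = -37.00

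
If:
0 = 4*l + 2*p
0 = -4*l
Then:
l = 0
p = 0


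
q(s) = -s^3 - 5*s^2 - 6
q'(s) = -3*s^2 - 10*s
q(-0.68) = -8.00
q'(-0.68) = 5.41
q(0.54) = -7.62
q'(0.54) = -6.27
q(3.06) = -81.47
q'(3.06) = -58.69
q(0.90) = -10.78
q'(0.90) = -11.43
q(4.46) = -194.17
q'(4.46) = -104.27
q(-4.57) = -14.98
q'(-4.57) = -16.95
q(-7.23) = 110.57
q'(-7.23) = -84.52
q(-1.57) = -14.45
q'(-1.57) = 8.31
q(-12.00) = 1002.00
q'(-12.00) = -312.00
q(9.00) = -1140.00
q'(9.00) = -333.00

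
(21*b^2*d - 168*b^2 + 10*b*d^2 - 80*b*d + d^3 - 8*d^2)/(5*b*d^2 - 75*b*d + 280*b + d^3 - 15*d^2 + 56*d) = (21*b^2 + 10*b*d + d^2)/(5*b*d - 35*b + d^2 - 7*d)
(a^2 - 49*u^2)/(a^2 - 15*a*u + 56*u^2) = (-a - 7*u)/(-a + 8*u)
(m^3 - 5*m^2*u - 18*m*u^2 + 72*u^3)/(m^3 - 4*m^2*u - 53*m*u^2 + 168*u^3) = (-m^2 + 2*m*u + 24*u^2)/(-m^2 + m*u + 56*u^2)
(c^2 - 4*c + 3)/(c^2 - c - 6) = (c - 1)/(c + 2)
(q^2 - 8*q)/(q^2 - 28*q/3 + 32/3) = 3*q/(3*q - 4)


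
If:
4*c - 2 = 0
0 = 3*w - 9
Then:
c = 1/2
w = 3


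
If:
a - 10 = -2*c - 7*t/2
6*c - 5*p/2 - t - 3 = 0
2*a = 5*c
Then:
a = 50/9 - 35*t/18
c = 20/9 - 7*t/9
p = 62/15 - 34*t/15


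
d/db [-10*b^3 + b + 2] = 1 - 30*b^2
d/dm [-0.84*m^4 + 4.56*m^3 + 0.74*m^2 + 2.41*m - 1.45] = -3.36*m^3 + 13.68*m^2 + 1.48*m + 2.41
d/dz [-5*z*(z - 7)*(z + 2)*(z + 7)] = -20*z^3 - 30*z^2 + 490*z + 490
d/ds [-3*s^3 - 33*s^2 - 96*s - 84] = -9*s^2 - 66*s - 96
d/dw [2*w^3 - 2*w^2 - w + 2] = 6*w^2 - 4*w - 1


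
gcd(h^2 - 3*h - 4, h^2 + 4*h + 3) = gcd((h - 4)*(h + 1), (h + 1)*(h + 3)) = h + 1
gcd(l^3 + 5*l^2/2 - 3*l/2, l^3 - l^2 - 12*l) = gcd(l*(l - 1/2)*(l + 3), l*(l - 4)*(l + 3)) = l^2 + 3*l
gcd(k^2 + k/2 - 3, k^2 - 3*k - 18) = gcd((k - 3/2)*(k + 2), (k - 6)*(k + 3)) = 1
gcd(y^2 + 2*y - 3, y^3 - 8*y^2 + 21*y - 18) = 1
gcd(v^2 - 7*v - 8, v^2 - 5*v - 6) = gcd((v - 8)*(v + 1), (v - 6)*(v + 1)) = v + 1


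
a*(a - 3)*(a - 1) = a^3 - 4*a^2 + 3*a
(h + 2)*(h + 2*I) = h^2 + 2*h + 2*I*h + 4*I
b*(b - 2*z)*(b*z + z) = b^3*z - 2*b^2*z^2 + b^2*z - 2*b*z^2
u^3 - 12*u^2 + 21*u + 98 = (u - 7)^2*(u + 2)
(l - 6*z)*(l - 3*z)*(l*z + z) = l^3*z - 9*l^2*z^2 + l^2*z + 18*l*z^3 - 9*l*z^2 + 18*z^3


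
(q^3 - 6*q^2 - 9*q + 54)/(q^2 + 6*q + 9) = (q^2 - 9*q + 18)/(q + 3)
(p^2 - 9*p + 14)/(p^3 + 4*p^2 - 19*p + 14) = (p - 7)/(p^2 + 6*p - 7)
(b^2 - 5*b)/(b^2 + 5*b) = (b - 5)/(b + 5)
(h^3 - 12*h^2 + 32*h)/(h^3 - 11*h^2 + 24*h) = (h - 4)/(h - 3)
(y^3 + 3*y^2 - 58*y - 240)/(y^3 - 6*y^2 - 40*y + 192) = (y + 5)/(y - 4)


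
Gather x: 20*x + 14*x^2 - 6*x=14*x^2 + 14*x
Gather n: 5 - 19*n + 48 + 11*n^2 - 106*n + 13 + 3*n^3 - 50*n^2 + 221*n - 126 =3*n^3 - 39*n^2 + 96*n - 60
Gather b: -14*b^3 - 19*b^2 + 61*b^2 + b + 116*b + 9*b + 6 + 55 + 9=-14*b^3 + 42*b^2 + 126*b + 70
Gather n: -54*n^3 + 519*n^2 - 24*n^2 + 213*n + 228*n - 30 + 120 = -54*n^3 + 495*n^2 + 441*n + 90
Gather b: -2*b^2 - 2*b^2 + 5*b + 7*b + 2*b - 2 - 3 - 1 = -4*b^2 + 14*b - 6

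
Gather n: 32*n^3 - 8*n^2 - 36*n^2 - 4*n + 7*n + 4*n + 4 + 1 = 32*n^3 - 44*n^2 + 7*n + 5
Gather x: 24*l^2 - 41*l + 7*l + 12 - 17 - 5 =24*l^2 - 34*l - 10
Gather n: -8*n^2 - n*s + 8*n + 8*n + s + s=-8*n^2 + n*(16 - s) + 2*s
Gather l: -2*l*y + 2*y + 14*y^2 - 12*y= -2*l*y + 14*y^2 - 10*y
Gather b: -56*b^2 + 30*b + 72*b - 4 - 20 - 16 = -56*b^2 + 102*b - 40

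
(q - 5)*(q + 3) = q^2 - 2*q - 15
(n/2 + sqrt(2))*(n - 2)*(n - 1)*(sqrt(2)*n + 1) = sqrt(2)*n^4/2 - 3*sqrt(2)*n^3/2 + 5*n^3/2 - 15*n^2/2 + 2*sqrt(2)*n^2 - 3*sqrt(2)*n + 5*n + 2*sqrt(2)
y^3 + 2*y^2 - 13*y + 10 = (y - 2)*(y - 1)*(y + 5)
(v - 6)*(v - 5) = v^2 - 11*v + 30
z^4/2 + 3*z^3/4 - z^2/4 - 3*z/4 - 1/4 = (z/2 + 1/2)*(z - 1)*(z + 1/2)*(z + 1)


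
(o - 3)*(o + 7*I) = o^2 - 3*o + 7*I*o - 21*I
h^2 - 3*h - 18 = (h - 6)*(h + 3)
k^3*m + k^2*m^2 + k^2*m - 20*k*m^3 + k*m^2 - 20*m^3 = (k - 4*m)*(k + 5*m)*(k*m + m)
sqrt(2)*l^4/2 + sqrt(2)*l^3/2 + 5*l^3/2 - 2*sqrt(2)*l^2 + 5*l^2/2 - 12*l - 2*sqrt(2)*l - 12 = (l - 3*sqrt(2)/2)*(l + 2*sqrt(2))^2*(sqrt(2)*l/2 + sqrt(2)/2)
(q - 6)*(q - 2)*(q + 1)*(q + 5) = q^4 - 2*q^3 - 31*q^2 + 32*q + 60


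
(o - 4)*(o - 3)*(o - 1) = o^3 - 8*o^2 + 19*o - 12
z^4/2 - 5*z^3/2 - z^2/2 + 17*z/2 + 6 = (z/2 + 1/2)*(z - 4)*(z - 3)*(z + 1)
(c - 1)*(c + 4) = c^2 + 3*c - 4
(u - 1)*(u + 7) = u^2 + 6*u - 7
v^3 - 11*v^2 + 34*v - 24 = (v - 6)*(v - 4)*(v - 1)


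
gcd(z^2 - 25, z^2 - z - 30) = z + 5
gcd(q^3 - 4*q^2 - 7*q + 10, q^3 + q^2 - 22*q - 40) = q^2 - 3*q - 10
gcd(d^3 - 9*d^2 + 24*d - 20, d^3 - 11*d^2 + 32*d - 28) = d^2 - 4*d + 4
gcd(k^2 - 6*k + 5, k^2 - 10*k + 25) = k - 5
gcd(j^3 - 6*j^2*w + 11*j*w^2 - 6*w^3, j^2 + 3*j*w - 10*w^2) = -j + 2*w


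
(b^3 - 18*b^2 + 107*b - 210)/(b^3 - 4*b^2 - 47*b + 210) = (b - 7)/(b + 7)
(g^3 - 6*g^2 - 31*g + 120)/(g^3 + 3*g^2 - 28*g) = (g^3 - 6*g^2 - 31*g + 120)/(g*(g^2 + 3*g - 28))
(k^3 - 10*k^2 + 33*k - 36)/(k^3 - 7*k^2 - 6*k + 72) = (k^2 - 6*k + 9)/(k^2 - 3*k - 18)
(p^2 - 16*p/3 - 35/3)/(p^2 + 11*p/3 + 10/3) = (p - 7)/(p + 2)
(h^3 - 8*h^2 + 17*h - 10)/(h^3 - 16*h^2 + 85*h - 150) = (h^2 - 3*h + 2)/(h^2 - 11*h + 30)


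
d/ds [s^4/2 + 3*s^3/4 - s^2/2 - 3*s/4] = 2*s^3 + 9*s^2/4 - s - 3/4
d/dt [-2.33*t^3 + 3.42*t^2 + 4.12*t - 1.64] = -6.99*t^2 + 6.84*t + 4.12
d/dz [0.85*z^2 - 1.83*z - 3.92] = 1.7*z - 1.83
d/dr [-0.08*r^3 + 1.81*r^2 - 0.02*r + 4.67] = -0.24*r^2 + 3.62*r - 0.02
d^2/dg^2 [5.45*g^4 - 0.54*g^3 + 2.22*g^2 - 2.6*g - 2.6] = 65.4*g^2 - 3.24*g + 4.44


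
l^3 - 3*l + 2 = (l - 1)^2*(l + 2)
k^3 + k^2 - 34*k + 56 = (k - 4)*(k - 2)*(k + 7)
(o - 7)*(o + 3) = o^2 - 4*o - 21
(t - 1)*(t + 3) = t^2 + 2*t - 3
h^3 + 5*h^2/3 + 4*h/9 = h*(h + 1/3)*(h + 4/3)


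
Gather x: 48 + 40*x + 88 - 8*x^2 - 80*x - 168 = -8*x^2 - 40*x - 32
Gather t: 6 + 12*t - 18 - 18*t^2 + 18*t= -18*t^2 + 30*t - 12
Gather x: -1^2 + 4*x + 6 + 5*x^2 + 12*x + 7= 5*x^2 + 16*x + 12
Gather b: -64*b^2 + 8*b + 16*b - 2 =-64*b^2 + 24*b - 2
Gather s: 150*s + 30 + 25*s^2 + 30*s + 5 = 25*s^2 + 180*s + 35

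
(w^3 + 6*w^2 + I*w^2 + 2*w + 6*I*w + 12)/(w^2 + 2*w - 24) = (w^2 + I*w + 2)/(w - 4)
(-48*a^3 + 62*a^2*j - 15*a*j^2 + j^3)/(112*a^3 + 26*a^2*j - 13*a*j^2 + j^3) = (-6*a^2 + 7*a*j - j^2)/(14*a^2 + 5*a*j - j^2)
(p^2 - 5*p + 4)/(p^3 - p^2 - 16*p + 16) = 1/(p + 4)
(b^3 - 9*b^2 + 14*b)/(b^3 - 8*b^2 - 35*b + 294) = b*(b - 2)/(b^2 - b - 42)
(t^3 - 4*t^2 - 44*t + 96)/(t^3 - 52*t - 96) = (t - 2)/(t + 2)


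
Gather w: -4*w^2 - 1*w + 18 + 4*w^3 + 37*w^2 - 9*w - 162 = 4*w^3 + 33*w^2 - 10*w - 144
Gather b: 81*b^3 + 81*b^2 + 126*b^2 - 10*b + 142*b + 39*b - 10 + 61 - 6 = 81*b^3 + 207*b^2 + 171*b + 45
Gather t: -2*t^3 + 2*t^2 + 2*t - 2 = -2*t^3 + 2*t^2 + 2*t - 2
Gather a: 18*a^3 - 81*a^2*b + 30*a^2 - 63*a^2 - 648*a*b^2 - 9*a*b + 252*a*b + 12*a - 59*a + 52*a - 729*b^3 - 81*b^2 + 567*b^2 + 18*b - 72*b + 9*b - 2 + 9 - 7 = 18*a^3 + a^2*(-81*b - 33) + a*(-648*b^2 + 243*b + 5) - 729*b^3 + 486*b^2 - 45*b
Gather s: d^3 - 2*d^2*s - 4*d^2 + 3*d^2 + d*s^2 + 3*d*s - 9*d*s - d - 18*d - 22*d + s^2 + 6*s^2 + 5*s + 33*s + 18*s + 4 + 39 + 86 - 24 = d^3 - d^2 - 41*d + s^2*(d + 7) + s*(-2*d^2 - 6*d + 56) + 105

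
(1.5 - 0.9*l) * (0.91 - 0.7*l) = 0.63*l^2 - 1.869*l + 1.365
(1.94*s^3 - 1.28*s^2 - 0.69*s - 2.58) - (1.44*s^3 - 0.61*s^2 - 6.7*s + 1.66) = 0.5*s^3 - 0.67*s^2 + 6.01*s - 4.24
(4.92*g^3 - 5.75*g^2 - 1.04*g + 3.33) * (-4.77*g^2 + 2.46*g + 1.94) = -23.4684*g^5 + 39.5307*g^4 + 0.360600000000001*g^3 - 29.5975*g^2 + 6.1742*g + 6.4602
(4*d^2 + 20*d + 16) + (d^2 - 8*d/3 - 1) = 5*d^2 + 52*d/3 + 15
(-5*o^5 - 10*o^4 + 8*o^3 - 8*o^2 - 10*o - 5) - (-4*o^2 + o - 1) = -5*o^5 - 10*o^4 + 8*o^3 - 4*o^2 - 11*o - 4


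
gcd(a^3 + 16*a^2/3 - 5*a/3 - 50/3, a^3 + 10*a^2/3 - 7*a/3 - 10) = a^2 + a/3 - 10/3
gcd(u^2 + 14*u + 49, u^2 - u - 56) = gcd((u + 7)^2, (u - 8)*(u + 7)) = u + 7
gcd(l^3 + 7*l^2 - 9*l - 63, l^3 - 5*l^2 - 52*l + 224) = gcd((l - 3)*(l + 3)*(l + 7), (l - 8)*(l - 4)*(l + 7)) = l + 7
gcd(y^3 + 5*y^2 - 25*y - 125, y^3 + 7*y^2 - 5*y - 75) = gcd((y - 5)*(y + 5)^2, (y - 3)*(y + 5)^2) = y^2 + 10*y + 25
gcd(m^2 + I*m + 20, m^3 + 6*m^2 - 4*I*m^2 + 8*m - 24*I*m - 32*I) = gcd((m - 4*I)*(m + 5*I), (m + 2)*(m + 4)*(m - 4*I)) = m - 4*I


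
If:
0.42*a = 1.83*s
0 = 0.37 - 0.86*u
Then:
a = 4.35714285714286*s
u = 0.43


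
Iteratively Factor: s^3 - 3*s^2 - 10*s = (s)*(s^2 - 3*s - 10) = s*(s - 5)*(s + 2)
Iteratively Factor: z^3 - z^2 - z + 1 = (z - 1)*(z^2 - 1) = (z - 1)^2*(z + 1)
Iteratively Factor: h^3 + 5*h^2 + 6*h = (h + 2)*(h^2 + 3*h) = h*(h + 2)*(h + 3)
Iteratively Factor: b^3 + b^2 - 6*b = (b)*(b^2 + b - 6) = b*(b - 2)*(b + 3)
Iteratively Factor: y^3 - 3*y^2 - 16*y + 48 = (y + 4)*(y^2 - 7*y + 12) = (y - 4)*(y + 4)*(y - 3)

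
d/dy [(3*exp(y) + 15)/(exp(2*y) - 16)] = 3*(-2*(exp(y) + 5)*exp(y) + exp(2*y) - 16)*exp(y)/(exp(2*y) - 16)^2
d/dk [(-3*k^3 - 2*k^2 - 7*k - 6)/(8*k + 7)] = (-48*k^3 - 79*k^2 - 28*k - 1)/(64*k^2 + 112*k + 49)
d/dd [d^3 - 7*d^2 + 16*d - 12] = 3*d^2 - 14*d + 16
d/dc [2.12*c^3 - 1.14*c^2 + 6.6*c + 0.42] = 6.36*c^2 - 2.28*c + 6.6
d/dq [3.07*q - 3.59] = 3.07000000000000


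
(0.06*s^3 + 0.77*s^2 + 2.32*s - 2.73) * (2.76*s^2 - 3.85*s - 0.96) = 0.1656*s^5 + 1.8942*s^4 + 3.3811*s^3 - 17.206*s^2 + 8.2833*s + 2.6208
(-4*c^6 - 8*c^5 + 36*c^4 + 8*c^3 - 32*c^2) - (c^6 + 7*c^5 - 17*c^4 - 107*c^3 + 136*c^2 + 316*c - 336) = -5*c^6 - 15*c^5 + 53*c^4 + 115*c^3 - 168*c^2 - 316*c + 336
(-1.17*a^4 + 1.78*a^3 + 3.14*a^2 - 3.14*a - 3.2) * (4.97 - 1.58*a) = 1.8486*a^5 - 8.6273*a^4 + 3.8854*a^3 + 20.567*a^2 - 10.5498*a - 15.904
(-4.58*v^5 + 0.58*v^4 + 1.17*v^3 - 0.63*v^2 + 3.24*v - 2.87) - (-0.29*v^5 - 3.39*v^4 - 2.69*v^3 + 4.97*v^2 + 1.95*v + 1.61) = -4.29*v^5 + 3.97*v^4 + 3.86*v^3 - 5.6*v^2 + 1.29*v - 4.48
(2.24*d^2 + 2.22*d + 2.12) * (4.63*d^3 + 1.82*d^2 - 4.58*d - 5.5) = 10.3712*d^5 + 14.3554*d^4 + 3.5968*d^3 - 18.6292*d^2 - 21.9196*d - 11.66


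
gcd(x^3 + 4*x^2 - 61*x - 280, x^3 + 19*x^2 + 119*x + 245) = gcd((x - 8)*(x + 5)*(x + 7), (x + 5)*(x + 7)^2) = x^2 + 12*x + 35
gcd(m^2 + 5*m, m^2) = m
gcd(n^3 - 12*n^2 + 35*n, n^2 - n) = n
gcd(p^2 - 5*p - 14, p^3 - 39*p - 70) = p^2 - 5*p - 14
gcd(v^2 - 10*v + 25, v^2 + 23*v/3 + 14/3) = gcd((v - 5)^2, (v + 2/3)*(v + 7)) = 1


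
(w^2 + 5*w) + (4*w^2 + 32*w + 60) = 5*w^2 + 37*w + 60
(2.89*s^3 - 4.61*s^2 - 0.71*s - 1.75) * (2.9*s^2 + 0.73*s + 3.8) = 8.381*s^5 - 11.2593*s^4 + 5.5577*s^3 - 23.1113*s^2 - 3.9755*s - 6.65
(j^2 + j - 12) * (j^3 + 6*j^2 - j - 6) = j^5 + 7*j^4 - 7*j^3 - 79*j^2 + 6*j + 72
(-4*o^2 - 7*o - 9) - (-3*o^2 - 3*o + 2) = -o^2 - 4*o - 11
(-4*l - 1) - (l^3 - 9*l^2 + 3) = -l^3 + 9*l^2 - 4*l - 4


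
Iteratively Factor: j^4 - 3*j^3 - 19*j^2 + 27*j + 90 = (j - 3)*(j^3 - 19*j - 30) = (j - 5)*(j - 3)*(j^2 + 5*j + 6) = (j - 5)*(j - 3)*(j + 2)*(j + 3)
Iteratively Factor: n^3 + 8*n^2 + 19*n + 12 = (n + 3)*(n^2 + 5*n + 4) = (n + 3)*(n + 4)*(n + 1)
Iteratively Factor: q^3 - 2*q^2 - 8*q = (q + 2)*(q^2 - 4*q) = (q - 4)*(q + 2)*(q)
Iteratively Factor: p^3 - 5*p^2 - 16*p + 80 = (p - 5)*(p^2 - 16) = (p - 5)*(p + 4)*(p - 4)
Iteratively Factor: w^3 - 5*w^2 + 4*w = (w)*(w^2 - 5*w + 4) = w*(w - 4)*(w - 1)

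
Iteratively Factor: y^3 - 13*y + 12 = (y + 4)*(y^2 - 4*y + 3) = (y - 3)*(y + 4)*(y - 1)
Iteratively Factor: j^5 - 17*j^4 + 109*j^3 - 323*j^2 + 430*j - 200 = (j - 2)*(j^4 - 15*j^3 + 79*j^2 - 165*j + 100) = (j - 4)*(j - 2)*(j^3 - 11*j^2 + 35*j - 25) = (j - 5)*(j - 4)*(j - 2)*(j^2 - 6*j + 5) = (j - 5)^2*(j - 4)*(j - 2)*(j - 1)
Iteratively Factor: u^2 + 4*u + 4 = (u + 2)*(u + 2)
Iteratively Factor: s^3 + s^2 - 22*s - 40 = (s - 5)*(s^2 + 6*s + 8) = (s - 5)*(s + 4)*(s + 2)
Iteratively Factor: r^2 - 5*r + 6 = (r - 3)*(r - 2)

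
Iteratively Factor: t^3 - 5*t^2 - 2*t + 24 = (t - 3)*(t^2 - 2*t - 8) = (t - 4)*(t - 3)*(t + 2)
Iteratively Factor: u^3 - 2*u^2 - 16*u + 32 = (u + 4)*(u^2 - 6*u + 8) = (u - 4)*(u + 4)*(u - 2)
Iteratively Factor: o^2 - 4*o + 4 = (o - 2)*(o - 2)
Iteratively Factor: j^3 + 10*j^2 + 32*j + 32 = (j + 4)*(j^2 + 6*j + 8) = (j + 4)^2*(j + 2)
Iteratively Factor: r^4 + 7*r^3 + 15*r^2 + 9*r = (r + 1)*(r^3 + 6*r^2 + 9*r) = (r + 1)*(r + 3)*(r^2 + 3*r) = (r + 1)*(r + 3)^2*(r)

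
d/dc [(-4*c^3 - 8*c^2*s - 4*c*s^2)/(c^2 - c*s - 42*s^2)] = 4*(c*(2*c - s)*(c^2 + 2*c*s + s^2) + (-c^2 + c*s + 42*s^2)*(3*c^2 + 4*c*s + s^2))/(-c^2 + c*s + 42*s^2)^2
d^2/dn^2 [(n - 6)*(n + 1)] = 2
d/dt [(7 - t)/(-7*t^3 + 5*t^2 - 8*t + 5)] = (7*t^3 - 5*t^2 + 8*t - (t - 7)*(21*t^2 - 10*t + 8) - 5)/(7*t^3 - 5*t^2 + 8*t - 5)^2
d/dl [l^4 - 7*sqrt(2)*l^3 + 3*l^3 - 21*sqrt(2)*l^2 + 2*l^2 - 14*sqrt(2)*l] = 4*l^3 - 21*sqrt(2)*l^2 + 9*l^2 - 42*sqrt(2)*l + 4*l - 14*sqrt(2)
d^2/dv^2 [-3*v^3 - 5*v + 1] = -18*v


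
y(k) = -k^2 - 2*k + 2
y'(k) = -2*k - 2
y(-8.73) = -56.75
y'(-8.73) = 15.46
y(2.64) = -10.25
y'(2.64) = -7.28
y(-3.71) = -4.34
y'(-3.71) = 5.42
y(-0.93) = 3.00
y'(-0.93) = -0.14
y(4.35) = -25.62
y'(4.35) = -10.70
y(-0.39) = 2.63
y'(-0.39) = -1.22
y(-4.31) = -7.96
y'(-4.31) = 6.62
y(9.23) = -101.65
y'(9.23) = -20.46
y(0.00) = 2.00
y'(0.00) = -2.00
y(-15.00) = -193.00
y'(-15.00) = 28.00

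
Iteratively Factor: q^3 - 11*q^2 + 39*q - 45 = (q - 3)*(q^2 - 8*q + 15) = (q - 3)^2*(q - 5)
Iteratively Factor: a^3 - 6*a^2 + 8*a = (a)*(a^2 - 6*a + 8) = a*(a - 2)*(a - 4)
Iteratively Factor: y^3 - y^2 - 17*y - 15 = (y - 5)*(y^2 + 4*y + 3) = (y - 5)*(y + 1)*(y + 3)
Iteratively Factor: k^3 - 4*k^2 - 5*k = (k)*(k^2 - 4*k - 5) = k*(k - 5)*(k + 1)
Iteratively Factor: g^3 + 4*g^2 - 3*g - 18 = (g + 3)*(g^2 + g - 6) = (g - 2)*(g + 3)*(g + 3)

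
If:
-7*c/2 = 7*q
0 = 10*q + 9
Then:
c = 9/5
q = -9/10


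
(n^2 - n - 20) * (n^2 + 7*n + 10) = n^4 + 6*n^3 - 17*n^2 - 150*n - 200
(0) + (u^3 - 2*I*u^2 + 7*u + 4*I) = u^3 - 2*I*u^2 + 7*u + 4*I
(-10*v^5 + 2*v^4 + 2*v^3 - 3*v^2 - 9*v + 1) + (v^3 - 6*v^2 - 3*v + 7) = -10*v^5 + 2*v^4 + 3*v^3 - 9*v^2 - 12*v + 8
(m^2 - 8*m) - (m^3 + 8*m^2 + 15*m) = -m^3 - 7*m^2 - 23*m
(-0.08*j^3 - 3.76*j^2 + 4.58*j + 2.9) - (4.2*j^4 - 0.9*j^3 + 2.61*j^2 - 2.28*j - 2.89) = -4.2*j^4 + 0.82*j^3 - 6.37*j^2 + 6.86*j + 5.79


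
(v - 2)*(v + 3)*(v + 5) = v^3 + 6*v^2 - v - 30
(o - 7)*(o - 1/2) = o^2 - 15*o/2 + 7/2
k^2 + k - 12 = (k - 3)*(k + 4)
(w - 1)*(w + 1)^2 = w^3 + w^2 - w - 1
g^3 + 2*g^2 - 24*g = g*(g - 4)*(g + 6)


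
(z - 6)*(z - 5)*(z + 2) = z^3 - 9*z^2 + 8*z + 60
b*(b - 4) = b^2 - 4*b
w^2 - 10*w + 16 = (w - 8)*(w - 2)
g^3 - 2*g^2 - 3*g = g*(g - 3)*(g + 1)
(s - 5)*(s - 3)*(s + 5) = s^3 - 3*s^2 - 25*s + 75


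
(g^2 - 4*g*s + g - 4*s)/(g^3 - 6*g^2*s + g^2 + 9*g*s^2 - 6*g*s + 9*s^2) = (g - 4*s)/(g^2 - 6*g*s + 9*s^2)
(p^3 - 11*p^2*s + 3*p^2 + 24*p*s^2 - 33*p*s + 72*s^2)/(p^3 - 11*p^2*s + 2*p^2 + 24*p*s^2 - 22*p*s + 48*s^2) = (p + 3)/(p + 2)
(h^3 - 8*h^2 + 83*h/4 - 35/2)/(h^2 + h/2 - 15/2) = (h^2 - 11*h/2 + 7)/(h + 3)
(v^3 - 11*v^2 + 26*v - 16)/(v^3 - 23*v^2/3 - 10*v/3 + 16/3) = 3*(v^2 - 3*v + 2)/(3*v^2 + v - 2)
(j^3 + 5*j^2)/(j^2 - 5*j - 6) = j^2*(j + 5)/(j^2 - 5*j - 6)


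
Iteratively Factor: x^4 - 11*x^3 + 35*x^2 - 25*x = (x - 5)*(x^3 - 6*x^2 + 5*x) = (x - 5)*(x - 1)*(x^2 - 5*x) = (x - 5)^2*(x - 1)*(x)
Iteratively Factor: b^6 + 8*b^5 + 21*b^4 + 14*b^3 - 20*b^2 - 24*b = (b - 1)*(b^5 + 9*b^4 + 30*b^3 + 44*b^2 + 24*b) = (b - 1)*(b + 2)*(b^4 + 7*b^3 + 16*b^2 + 12*b) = b*(b - 1)*(b + 2)*(b^3 + 7*b^2 + 16*b + 12) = b*(b - 1)*(b + 2)^2*(b^2 + 5*b + 6) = b*(b - 1)*(b + 2)^3*(b + 3)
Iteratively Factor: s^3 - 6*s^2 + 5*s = (s)*(s^2 - 6*s + 5) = s*(s - 1)*(s - 5)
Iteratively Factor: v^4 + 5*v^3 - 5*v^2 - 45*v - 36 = (v + 4)*(v^3 + v^2 - 9*v - 9) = (v + 1)*(v + 4)*(v^2 - 9) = (v - 3)*(v + 1)*(v + 4)*(v + 3)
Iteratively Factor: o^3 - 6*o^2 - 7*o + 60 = (o - 4)*(o^2 - 2*o - 15) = (o - 4)*(o + 3)*(o - 5)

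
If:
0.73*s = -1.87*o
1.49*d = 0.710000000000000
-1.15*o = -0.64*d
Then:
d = 0.48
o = 0.27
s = -0.68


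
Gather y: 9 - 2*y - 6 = 3 - 2*y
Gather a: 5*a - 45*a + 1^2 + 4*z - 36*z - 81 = -40*a - 32*z - 80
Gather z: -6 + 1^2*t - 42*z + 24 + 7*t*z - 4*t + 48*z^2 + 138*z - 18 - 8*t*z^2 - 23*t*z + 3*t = z^2*(48 - 8*t) + z*(96 - 16*t)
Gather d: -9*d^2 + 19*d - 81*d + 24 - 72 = -9*d^2 - 62*d - 48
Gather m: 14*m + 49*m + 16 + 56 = 63*m + 72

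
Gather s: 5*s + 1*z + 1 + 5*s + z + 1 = 10*s + 2*z + 2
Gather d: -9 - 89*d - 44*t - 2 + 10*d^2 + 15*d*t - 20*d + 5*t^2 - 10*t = 10*d^2 + d*(15*t - 109) + 5*t^2 - 54*t - 11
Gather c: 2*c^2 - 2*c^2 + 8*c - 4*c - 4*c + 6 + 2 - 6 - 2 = 0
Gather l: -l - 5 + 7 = 2 - l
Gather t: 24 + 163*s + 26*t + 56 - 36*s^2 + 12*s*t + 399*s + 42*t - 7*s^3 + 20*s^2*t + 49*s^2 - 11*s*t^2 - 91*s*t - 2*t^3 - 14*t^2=-7*s^3 + 13*s^2 + 562*s - 2*t^3 + t^2*(-11*s - 14) + t*(20*s^2 - 79*s + 68) + 80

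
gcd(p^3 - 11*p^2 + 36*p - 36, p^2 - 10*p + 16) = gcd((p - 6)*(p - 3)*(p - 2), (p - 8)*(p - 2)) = p - 2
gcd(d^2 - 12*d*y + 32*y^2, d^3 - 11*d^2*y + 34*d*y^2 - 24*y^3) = -d + 4*y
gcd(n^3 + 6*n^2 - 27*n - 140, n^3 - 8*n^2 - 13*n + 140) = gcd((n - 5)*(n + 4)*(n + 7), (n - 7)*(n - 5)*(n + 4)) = n^2 - n - 20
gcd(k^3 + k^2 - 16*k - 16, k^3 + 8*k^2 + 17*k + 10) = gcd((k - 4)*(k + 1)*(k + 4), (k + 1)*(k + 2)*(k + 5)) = k + 1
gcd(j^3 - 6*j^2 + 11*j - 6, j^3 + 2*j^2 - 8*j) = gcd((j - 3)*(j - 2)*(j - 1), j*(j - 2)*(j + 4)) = j - 2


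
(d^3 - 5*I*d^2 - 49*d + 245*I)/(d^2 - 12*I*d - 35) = (d^2 - 49)/(d - 7*I)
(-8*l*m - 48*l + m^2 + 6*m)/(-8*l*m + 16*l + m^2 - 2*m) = (m + 6)/(m - 2)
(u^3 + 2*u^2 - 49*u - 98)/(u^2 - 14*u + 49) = (u^2 + 9*u + 14)/(u - 7)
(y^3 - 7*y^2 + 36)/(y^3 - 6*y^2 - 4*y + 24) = (y - 3)/(y - 2)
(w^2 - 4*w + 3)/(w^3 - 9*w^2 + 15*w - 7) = (w - 3)/(w^2 - 8*w + 7)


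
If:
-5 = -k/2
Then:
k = 10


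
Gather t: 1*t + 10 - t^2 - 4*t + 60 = -t^2 - 3*t + 70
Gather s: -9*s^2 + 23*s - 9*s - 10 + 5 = -9*s^2 + 14*s - 5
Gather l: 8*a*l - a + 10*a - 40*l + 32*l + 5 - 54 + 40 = 9*a + l*(8*a - 8) - 9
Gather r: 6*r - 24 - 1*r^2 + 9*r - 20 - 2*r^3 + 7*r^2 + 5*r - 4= -2*r^3 + 6*r^2 + 20*r - 48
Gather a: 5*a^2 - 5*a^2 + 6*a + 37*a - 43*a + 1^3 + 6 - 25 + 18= 0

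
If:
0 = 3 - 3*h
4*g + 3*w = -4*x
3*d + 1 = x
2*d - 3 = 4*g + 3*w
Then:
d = -1/14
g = -3*w/4 - 11/14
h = 1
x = 11/14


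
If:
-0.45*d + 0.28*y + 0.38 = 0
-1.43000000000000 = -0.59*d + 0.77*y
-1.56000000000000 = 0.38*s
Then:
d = -0.59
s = -4.11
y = -2.31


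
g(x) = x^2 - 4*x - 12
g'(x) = 2*x - 4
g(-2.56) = 4.79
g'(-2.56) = -9.12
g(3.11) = -14.77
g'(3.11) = 2.22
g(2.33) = -15.89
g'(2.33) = 0.66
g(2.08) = -15.99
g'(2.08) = 0.16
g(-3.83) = 17.99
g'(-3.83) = -11.66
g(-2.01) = 0.08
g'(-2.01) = -8.02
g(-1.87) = -1.02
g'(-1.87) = -7.74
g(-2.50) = 4.25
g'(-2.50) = -9.00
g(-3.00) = 9.00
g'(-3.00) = -10.00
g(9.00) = 33.00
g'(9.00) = 14.00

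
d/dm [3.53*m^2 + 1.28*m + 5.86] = 7.06*m + 1.28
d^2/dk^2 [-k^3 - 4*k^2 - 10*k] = -6*k - 8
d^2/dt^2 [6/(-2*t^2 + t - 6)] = 12*(4*t^2 - 2*t - (4*t - 1)^2 + 12)/(2*t^2 - t + 6)^3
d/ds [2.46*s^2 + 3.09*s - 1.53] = 4.92*s + 3.09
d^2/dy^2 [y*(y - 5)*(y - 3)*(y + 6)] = 12*y^2 - 12*y - 66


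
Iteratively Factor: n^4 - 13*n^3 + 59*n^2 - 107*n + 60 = (n - 5)*(n^3 - 8*n^2 + 19*n - 12) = (n - 5)*(n - 3)*(n^2 - 5*n + 4) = (n - 5)*(n - 3)*(n - 1)*(n - 4)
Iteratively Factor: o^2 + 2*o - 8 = (o - 2)*(o + 4)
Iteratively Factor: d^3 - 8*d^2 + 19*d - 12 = (d - 3)*(d^2 - 5*d + 4) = (d - 3)*(d - 1)*(d - 4)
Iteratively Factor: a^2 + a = (a + 1)*(a)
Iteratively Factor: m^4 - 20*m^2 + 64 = (m + 2)*(m^3 - 2*m^2 - 16*m + 32) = (m - 4)*(m + 2)*(m^2 + 2*m - 8) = (m - 4)*(m - 2)*(m + 2)*(m + 4)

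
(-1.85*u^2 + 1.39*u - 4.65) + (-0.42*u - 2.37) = -1.85*u^2 + 0.97*u - 7.02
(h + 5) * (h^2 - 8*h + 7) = h^3 - 3*h^2 - 33*h + 35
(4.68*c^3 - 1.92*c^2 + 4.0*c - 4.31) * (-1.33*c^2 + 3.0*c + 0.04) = -6.2244*c^5 + 16.5936*c^4 - 10.8928*c^3 + 17.6555*c^2 - 12.77*c - 0.1724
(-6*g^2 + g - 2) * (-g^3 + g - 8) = 6*g^5 - g^4 - 4*g^3 + 49*g^2 - 10*g + 16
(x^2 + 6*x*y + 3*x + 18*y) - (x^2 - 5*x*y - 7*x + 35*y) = 11*x*y + 10*x - 17*y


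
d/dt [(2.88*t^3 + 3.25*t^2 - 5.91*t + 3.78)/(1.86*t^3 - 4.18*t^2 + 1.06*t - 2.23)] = (3.5527136788005e-15*t^5 - 18.0834*t^4 + 28.0908*t^3 - 61.6184*t^2 + 17.1058*t + 9.1725)/(3.4596*t^6 - 15.5496*t^5 + 21.4156*t^4 - 17.1572*t^3 + 19.7664*t^2 - 4.7276*t + 4.9729)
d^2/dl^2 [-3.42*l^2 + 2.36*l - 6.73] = -6.84000000000000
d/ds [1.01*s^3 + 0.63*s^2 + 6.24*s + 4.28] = 3.03*s^2 + 1.26*s + 6.24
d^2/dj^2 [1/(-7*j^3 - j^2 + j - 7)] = 2*((21*j + 1)*(7*j^3 + j^2 - j + 7) - (21*j^2 + 2*j - 1)^2)/(7*j^3 + j^2 - j + 7)^3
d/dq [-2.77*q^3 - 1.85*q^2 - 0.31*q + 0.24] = -8.31*q^2 - 3.7*q - 0.31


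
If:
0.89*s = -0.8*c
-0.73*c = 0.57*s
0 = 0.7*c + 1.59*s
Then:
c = 0.00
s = 0.00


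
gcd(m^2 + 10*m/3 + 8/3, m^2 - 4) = m + 2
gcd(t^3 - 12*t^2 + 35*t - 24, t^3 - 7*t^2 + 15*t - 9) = t^2 - 4*t + 3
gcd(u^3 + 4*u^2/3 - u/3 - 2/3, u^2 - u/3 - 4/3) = u + 1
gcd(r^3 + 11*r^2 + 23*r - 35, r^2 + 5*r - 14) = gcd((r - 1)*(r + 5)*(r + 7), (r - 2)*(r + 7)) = r + 7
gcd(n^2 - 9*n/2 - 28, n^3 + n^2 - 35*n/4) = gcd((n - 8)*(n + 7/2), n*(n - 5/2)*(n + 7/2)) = n + 7/2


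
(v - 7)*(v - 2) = v^2 - 9*v + 14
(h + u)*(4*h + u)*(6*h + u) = 24*h^3 + 34*h^2*u + 11*h*u^2 + u^3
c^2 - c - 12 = (c - 4)*(c + 3)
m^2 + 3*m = m*(m + 3)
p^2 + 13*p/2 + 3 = (p + 1/2)*(p + 6)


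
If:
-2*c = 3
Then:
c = -3/2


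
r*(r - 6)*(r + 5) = r^3 - r^2 - 30*r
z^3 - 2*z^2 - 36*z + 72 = (z - 6)*(z - 2)*(z + 6)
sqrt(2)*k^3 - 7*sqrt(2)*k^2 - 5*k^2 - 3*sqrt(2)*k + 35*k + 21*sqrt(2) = (k - 7)*(k - 3*sqrt(2))*(sqrt(2)*k + 1)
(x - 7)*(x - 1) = x^2 - 8*x + 7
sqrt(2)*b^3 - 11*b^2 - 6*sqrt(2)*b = b*(b - 6*sqrt(2))*(sqrt(2)*b + 1)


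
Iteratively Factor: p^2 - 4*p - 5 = (p + 1)*(p - 5)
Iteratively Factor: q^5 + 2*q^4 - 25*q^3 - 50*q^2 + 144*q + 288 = (q + 4)*(q^4 - 2*q^3 - 17*q^2 + 18*q + 72) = (q - 4)*(q + 4)*(q^3 + 2*q^2 - 9*q - 18) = (q - 4)*(q - 3)*(q + 4)*(q^2 + 5*q + 6) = (q - 4)*(q - 3)*(q + 2)*(q + 4)*(q + 3)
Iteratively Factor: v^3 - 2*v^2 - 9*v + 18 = (v + 3)*(v^2 - 5*v + 6) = (v - 3)*(v + 3)*(v - 2)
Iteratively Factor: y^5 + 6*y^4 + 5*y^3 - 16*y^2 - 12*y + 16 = (y - 1)*(y^4 + 7*y^3 + 12*y^2 - 4*y - 16) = (y - 1)^2*(y^3 + 8*y^2 + 20*y + 16) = (y - 1)^2*(y + 2)*(y^2 + 6*y + 8) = (y - 1)^2*(y + 2)^2*(y + 4)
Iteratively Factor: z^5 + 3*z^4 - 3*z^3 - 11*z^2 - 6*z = (z + 1)*(z^4 + 2*z^3 - 5*z^2 - 6*z) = z*(z + 1)*(z^3 + 2*z^2 - 5*z - 6) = z*(z - 2)*(z + 1)*(z^2 + 4*z + 3) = z*(z - 2)*(z + 1)*(z + 3)*(z + 1)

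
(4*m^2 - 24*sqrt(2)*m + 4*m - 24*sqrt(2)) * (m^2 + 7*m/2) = 4*m^4 - 24*sqrt(2)*m^3 + 18*m^3 - 108*sqrt(2)*m^2 + 14*m^2 - 84*sqrt(2)*m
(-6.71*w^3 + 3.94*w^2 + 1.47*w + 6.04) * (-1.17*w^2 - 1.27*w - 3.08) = 7.8507*w^5 + 3.9119*w^4 + 13.9431*w^3 - 21.0689*w^2 - 12.1984*w - 18.6032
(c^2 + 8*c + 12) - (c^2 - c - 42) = 9*c + 54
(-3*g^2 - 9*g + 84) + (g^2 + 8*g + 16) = -2*g^2 - g + 100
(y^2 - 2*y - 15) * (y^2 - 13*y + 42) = y^4 - 15*y^3 + 53*y^2 + 111*y - 630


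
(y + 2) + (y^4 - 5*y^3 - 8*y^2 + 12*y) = y^4 - 5*y^3 - 8*y^2 + 13*y + 2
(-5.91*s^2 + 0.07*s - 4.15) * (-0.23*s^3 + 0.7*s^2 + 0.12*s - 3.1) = 1.3593*s^5 - 4.1531*s^4 + 0.2943*s^3 + 15.4244*s^2 - 0.715*s + 12.865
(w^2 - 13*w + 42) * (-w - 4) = -w^3 + 9*w^2 + 10*w - 168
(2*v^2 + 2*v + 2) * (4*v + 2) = 8*v^3 + 12*v^2 + 12*v + 4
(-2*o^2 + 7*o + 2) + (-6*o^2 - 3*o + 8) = -8*o^2 + 4*o + 10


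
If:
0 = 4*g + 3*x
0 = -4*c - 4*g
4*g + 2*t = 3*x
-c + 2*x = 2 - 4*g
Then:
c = -6/7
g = 6/7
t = -24/7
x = -8/7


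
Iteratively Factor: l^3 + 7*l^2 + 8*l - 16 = (l + 4)*(l^2 + 3*l - 4) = (l + 4)^2*(l - 1)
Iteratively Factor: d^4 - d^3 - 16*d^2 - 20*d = (d + 2)*(d^3 - 3*d^2 - 10*d) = (d + 2)^2*(d^2 - 5*d) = (d - 5)*(d + 2)^2*(d)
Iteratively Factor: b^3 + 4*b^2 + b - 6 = (b + 2)*(b^2 + 2*b - 3) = (b + 2)*(b + 3)*(b - 1)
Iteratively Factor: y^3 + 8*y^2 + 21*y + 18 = (y + 2)*(y^2 + 6*y + 9) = (y + 2)*(y + 3)*(y + 3)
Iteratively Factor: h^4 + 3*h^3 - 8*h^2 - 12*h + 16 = (h - 2)*(h^3 + 5*h^2 + 2*h - 8) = (h - 2)*(h - 1)*(h^2 + 6*h + 8) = (h - 2)*(h - 1)*(h + 4)*(h + 2)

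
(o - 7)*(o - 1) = o^2 - 8*o + 7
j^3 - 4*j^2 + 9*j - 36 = (j - 4)*(j - 3*I)*(j + 3*I)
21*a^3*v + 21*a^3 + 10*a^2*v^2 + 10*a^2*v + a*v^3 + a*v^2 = (3*a + v)*(7*a + v)*(a*v + a)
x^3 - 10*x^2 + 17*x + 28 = (x - 7)*(x - 4)*(x + 1)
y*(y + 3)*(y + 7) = y^3 + 10*y^2 + 21*y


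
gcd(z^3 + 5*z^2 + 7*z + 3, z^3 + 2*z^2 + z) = z^2 + 2*z + 1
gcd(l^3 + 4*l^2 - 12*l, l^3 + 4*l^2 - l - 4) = 1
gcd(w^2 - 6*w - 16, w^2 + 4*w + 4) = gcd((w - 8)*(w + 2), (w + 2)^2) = w + 2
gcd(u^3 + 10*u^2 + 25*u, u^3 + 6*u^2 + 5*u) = u^2 + 5*u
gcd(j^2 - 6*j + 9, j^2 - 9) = j - 3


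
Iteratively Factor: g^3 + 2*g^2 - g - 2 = (g + 1)*(g^2 + g - 2) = (g - 1)*(g + 1)*(g + 2)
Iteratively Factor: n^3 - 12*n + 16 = (n - 2)*(n^2 + 2*n - 8) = (n - 2)^2*(n + 4)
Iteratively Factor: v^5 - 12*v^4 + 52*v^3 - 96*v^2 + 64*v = (v - 4)*(v^4 - 8*v^3 + 20*v^2 - 16*v) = (v - 4)*(v - 2)*(v^3 - 6*v^2 + 8*v) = (v - 4)*(v - 2)^2*(v^2 - 4*v) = v*(v - 4)*(v - 2)^2*(v - 4)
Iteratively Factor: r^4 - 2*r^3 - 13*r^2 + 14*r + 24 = (r - 4)*(r^3 + 2*r^2 - 5*r - 6) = (r - 4)*(r + 1)*(r^2 + r - 6) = (r - 4)*(r - 2)*(r + 1)*(r + 3)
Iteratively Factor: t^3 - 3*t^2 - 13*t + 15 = (t - 5)*(t^2 + 2*t - 3) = (t - 5)*(t - 1)*(t + 3)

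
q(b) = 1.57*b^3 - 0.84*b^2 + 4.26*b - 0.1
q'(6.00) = 163.74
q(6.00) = 334.34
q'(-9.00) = 400.89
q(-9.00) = -1251.01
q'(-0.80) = 8.62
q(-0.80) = -4.85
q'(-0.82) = 8.80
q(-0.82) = -5.02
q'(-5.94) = 180.42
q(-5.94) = -384.09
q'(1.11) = 8.20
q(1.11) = 5.74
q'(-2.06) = 27.71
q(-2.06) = -26.16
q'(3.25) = 48.55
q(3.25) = 58.77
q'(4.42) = 88.85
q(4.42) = 137.89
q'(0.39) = 4.32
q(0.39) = 1.53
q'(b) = 4.71*b^2 - 1.68*b + 4.26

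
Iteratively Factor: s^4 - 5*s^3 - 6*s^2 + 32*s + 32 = (s + 1)*(s^3 - 6*s^2 + 32) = (s - 4)*(s + 1)*(s^2 - 2*s - 8) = (s - 4)*(s + 1)*(s + 2)*(s - 4)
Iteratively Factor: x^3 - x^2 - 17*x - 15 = (x - 5)*(x^2 + 4*x + 3) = (x - 5)*(x + 3)*(x + 1)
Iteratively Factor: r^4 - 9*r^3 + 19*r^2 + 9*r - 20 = (r - 5)*(r^3 - 4*r^2 - r + 4) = (r - 5)*(r + 1)*(r^2 - 5*r + 4) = (r - 5)*(r - 1)*(r + 1)*(r - 4)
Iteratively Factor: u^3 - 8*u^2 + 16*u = (u - 4)*(u^2 - 4*u) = u*(u - 4)*(u - 4)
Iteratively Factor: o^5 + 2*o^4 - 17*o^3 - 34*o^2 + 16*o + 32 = (o + 1)*(o^4 + o^3 - 18*o^2 - 16*o + 32) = (o - 4)*(o + 1)*(o^3 + 5*o^2 + 2*o - 8) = (o - 4)*(o + 1)*(o + 4)*(o^2 + o - 2) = (o - 4)*(o - 1)*(o + 1)*(o + 4)*(o + 2)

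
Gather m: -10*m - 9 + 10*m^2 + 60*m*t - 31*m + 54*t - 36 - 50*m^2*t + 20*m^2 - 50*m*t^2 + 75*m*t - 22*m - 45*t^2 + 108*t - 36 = m^2*(30 - 50*t) + m*(-50*t^2 + 135*t - 63) - 45*t^2 + 162*t - 81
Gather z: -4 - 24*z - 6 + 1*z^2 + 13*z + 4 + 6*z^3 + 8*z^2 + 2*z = 6*z^3 + 9*z^2 - 9*z - 6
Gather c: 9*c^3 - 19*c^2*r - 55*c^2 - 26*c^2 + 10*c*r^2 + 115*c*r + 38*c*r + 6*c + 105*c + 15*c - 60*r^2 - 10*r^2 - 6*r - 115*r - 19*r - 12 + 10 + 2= 9*c^3 + c^2*(-19*r - 81) + c*(10*r^2 + 153*r + 126) - 70*r^2 - 140*r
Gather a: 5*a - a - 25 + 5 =4*a - 20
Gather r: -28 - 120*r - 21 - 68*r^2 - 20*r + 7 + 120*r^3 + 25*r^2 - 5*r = 120*r^3 - 43*r^2 - 145*r - 42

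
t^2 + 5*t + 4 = (t + 1)*(t + 4)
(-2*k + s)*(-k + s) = 2*k^2 - 3*k*s + s^2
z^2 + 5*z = z*(z + 5)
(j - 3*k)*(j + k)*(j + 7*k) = j^3 + 5*j^2*k - 17*j*k^2 - 21*k^3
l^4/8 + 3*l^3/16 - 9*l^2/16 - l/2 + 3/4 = (l/4 + 1/2)*(l/2 + 1)*(l - 3/2)*(l - 1)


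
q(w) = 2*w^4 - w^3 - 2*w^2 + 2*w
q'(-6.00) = -1810.00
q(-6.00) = 2724.00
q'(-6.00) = -1810.00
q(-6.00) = 2724.00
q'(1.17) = 6.03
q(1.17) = 1.75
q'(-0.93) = -3.31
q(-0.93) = -1.29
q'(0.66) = 0.35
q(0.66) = 0.54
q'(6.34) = 1894.77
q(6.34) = 2908.82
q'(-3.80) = -465.10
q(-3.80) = 435.42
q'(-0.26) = 2.70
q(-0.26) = -0.63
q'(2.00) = 46.00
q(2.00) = 20.00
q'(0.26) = 0.90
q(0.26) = 0.38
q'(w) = 8*w^3 - 3*w^2 - 4*w + 2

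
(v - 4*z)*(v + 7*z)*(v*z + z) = v^3*z + 3*v^2*z^2 + v^2*z - 28*v*z^3 + 3*v*z^2 - 28*z^3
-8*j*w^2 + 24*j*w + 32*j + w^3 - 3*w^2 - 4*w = (-8*j + w)*(w - 4)*(w + 1)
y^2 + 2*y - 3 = (y - 1)*(y + 3)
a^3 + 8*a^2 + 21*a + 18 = (a + 2)*(a + 3)^2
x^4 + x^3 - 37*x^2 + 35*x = x*(x - 5)*(x - 1)*(x + 7)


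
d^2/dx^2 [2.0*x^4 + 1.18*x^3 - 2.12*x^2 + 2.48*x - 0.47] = 24.0*x^2 + 7.08*x - 4.24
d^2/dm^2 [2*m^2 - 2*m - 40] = 4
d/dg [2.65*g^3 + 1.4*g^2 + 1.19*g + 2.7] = 7.95*g^2 + 2.8*g + 1.19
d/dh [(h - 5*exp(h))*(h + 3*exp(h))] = -2*h*exp(h) + 2*h - 30*exp(2*h) - 2*exp(h)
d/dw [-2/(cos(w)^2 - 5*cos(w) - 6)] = 2*(5 - 2*cos(w))*sin(w)/(sin(w)^2 + 5*cos(w) + 5)^2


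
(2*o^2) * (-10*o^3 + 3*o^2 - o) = -20*o^5 + 6*o^4 - 2*o^3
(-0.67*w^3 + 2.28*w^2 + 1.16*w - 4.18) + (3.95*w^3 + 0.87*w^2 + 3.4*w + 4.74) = 3.28*w^3 + 3.15*w^2 + 4.56*w + 0.56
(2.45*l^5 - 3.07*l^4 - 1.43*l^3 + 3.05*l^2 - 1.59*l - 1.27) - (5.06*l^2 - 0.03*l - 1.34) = 2.45*l^5 - 3.07*l^4 - 1.43*l^3 - 2.01*l^2 - 1.56*l + 0.0700000000000001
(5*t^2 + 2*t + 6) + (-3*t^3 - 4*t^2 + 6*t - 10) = -3*t^3 + t^2 + 8*t - 4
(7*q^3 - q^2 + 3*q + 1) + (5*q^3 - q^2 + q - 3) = 12*q^3 - 2*q^2 + 4*q - 2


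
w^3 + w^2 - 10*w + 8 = (w - 2)*(w - 1)*(w + 4)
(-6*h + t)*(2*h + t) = -12*h^2 - 4*h*t + t^2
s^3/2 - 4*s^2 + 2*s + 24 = (s/2 + 1)*(s - 6)*(s - 4)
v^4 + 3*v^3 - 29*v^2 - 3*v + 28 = (v - 4)*(v - 1)*(v + 1)*(v + 7)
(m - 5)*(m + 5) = m^2 - 25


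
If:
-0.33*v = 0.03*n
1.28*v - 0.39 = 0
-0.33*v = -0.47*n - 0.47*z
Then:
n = -3.35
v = 0.30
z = 3.57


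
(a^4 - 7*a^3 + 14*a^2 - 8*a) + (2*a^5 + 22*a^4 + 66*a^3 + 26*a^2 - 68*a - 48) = 2*a^5 + 23*a^4 + 59*a^3 + 40*a^2 - 76*a - 48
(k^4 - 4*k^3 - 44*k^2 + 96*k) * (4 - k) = -k^5 + 8*k^4 + 28*k^3 - 272*k^2 + 384*k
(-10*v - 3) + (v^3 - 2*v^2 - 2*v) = v^3 - 2*v^2 - 12*v - 3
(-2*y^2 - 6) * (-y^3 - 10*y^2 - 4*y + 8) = 2*y^5 + 20*y^4 + 14*y^3 + 44*y^2 + 24*y - 48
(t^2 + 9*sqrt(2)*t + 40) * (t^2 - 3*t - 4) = t^4 - 3*t^3 + 9*sqrt(2)*t^3 - 27*sqrt(2)*t^2 + 36*t^2 - 120*t - 36*sqrt(2)*t - 160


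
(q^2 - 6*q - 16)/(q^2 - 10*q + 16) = (q + 2)/(q - 2)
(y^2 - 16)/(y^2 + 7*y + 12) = (y - 4)/(y + 3)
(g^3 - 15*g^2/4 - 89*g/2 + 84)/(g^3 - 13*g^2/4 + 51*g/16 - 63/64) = 16*(g^2 - 2*g - 48)/(16*g^2 - 24*g + 9)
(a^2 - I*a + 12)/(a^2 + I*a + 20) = (a + 3*I)/(a + 5*I)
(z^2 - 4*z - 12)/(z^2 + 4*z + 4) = (z - 6)/(z + 2)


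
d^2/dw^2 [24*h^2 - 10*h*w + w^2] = 2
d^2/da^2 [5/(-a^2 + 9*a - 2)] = 10*(a^2 - 9*a - (2*a - 9)^2 + 2)/(a^2 - 9*a + 2)^3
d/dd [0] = 0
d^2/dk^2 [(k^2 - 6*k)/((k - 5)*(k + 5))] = 2*(-6*k^3 + 75*k^2 - 450*k + 625)/(k^6 - 75*k^4 + 1875*k^2 - 15625)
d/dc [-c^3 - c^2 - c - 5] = -3*c^2 - 2*c - 1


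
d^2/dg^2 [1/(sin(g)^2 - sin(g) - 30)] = (4*sin(g)^4 - 3*sin(g)^3 + 115*sin(g)^2 - 24*sin(g) - 62)/(sin(g) + cos(g)^2 + 29)^3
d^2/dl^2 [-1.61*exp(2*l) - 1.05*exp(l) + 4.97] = (-6.44*exp(l) - 1.05)*exp(l)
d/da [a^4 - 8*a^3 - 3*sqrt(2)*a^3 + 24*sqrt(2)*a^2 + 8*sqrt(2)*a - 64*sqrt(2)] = 4*a^3 - 24*a^2 - 9*sqrt(2)*a^2 + 48*sqrt(2)*a + 8*sqrt(2)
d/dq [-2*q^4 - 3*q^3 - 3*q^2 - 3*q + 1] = -8*q^3 - 9*q^2 - 6*q - 3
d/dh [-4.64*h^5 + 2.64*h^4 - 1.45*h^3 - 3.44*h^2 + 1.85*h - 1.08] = -23.2*h^4 + 10.56*h^3 - 4.35*h^2 - 6.88*h + 1.85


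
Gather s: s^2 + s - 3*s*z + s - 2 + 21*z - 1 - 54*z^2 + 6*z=s^2 + s*(2 - 3*z) - 54*z^2 + 27*z - 3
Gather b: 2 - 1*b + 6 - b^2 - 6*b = -b^2 - 7*b + 8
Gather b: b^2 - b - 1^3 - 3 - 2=b^2 - b - 6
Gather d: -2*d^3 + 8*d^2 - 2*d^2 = -2*d^3 + 6*d^2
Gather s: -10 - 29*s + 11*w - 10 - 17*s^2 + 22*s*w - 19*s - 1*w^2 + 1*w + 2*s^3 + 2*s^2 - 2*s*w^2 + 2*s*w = 2*s^3 - 15*s^2 + s*(-2*w^2 + 24*w - 48) - w^2 + 12*w - 20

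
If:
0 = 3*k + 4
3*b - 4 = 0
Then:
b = 4/3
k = -4/3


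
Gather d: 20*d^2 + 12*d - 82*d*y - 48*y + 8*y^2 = 20*d^2 + d*(12 - 82*y) + 8*y^2 - 48*y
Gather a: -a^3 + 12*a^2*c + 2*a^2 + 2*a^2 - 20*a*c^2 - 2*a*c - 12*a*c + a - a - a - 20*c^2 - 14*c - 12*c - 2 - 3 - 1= -a^3 + a^2*(12*c + 4) + a*(-20*c^2 - 14*c - 1) - 20*c^2 - 26*c - 6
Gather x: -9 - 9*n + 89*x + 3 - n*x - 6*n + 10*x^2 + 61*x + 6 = -15*n + 10*x^2 + x*(150 - n)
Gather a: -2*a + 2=2 - 2*a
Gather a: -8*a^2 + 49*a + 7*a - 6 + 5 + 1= -8*a^2 + 56*a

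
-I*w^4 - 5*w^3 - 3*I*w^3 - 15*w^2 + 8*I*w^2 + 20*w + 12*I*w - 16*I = (w + 4)*(w - 4*I)*(w - I)*(-I*w + I)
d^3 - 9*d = d*(d - 3)*(d + 3)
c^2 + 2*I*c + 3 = (c - I)*(c + 3*I)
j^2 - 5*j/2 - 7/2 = (j - 7/2)*(j + 1)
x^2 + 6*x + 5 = (x + 1)*(x + 5)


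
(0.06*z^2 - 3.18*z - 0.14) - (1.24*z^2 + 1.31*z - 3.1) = -1.18*z^2 - 4.49*z + 2.96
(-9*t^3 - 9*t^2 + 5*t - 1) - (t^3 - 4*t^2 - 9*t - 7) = -10*t^3 - 5*t^2 + 14*t + 6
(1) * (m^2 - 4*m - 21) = m^2 - 4*m - 21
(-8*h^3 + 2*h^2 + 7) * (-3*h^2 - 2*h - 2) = 24*h^5 + 10*h^4 + 12*h^3 - 25*h^2 - 14*h - 14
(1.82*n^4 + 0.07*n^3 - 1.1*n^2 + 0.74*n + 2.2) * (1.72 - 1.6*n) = -2.912*n^5 + 3.0184*n^4 + 1.8804*n^3 - 3.076*n^2 - 2.2472*n + 3.784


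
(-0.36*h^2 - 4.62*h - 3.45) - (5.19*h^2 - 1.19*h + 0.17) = -5.55*h^2 - 3.43*h - 3.62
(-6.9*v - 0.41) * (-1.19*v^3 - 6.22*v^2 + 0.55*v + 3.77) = 8.211*v^4 + 43.4059*v^3 - 1.2448*v^2 - 26.2385*v - 1.5457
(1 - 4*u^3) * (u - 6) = -4*u^4 + 24*u^3 + u - 6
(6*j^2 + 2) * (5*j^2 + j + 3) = 30*j^4 + 6*j^3 + 28*j^2 + 2*j + 6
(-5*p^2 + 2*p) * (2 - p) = 5*p^3 - 12*p^2 + 4*p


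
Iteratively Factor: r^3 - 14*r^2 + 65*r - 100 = (r - 5)*(r^2 - 9*r + 20) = (r - 5)*(r - 4)*(r - 5)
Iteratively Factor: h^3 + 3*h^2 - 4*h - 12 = (h + 2)*(h^2 + h - 6) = (h + 2)*(h + 3)*(h - 2)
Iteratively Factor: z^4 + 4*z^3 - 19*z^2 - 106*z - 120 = (z - 5)*(z^3 + 9*z^2 + 26*z + 24) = (z - 5)*(z + 4)*(z^2 + 5*z + 6) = (z - 5)*(z + 3)*(z + 4)*(z + 2)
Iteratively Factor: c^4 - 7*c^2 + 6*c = (c)*(c^3 - 7*c + 6) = c*(c - 2)*(c^2 + 2*c - 3) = c*(c - 2)*(c - 1)*(c + 3)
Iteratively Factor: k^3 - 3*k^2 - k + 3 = (k - 1)*(k^2 - 2*k - 3) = (k - 3)*(k - 1)*(k + 1)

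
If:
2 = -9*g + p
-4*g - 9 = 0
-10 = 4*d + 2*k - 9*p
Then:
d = -k/2 - 697/16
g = -9/4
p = -73/4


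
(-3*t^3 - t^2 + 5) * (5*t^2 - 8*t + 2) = -15*t^5 + 19*t^4 + 2*t^3 + 23*t^2 - 40*t + 10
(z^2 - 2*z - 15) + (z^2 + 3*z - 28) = 2*z^2 + z - 43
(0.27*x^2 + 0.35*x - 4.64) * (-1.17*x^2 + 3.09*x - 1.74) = -0.3159*x^4 + 0.4248*x^3 + 6.0405*x^2 - 14.9466*x + 8.0736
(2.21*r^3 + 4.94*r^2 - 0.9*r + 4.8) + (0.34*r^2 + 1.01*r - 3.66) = 2.21*r^3 + 5.28*r^2 + 0.11*r + 1.14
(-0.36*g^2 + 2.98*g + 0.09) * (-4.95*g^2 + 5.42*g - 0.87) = 1.782*g^4 - 16.7022*g^3 + 16.0193*g^2 - 2.1048*g - 0.0783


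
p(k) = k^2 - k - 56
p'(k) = 2*k - 1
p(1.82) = -54.51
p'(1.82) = 2.64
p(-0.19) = -55.77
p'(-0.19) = -1.38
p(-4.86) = -27.52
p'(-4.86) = -10.72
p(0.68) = -56.22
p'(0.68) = 0.36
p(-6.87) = -1.93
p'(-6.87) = -14.74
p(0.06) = -56.06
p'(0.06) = -0.88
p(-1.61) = -51.80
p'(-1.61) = -4.22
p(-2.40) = -47.84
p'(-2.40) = -5.80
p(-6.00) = -14.00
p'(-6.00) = -13.00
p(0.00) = -56.00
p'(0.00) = -1.00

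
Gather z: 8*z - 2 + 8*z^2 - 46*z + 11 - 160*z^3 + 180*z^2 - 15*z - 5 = -160*z^3 + 188*z^2 - 53*z + 4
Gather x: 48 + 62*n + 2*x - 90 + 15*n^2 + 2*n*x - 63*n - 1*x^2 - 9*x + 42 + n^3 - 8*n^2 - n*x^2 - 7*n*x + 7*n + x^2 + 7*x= n^3 + 7*n^2 - n*x^2 - 5*n*x + 6*n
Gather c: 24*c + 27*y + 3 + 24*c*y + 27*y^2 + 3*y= c*(24*y + 24) + 27*y^2 + 30*y + 3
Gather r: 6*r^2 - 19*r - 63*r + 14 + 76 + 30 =6*r^2 - 82*r + 120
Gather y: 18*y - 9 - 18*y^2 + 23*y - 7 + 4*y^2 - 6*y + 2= -14*y^2 + 35*y - 14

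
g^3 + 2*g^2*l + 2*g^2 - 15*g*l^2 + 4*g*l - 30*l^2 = (g + 2)*(g - 3*l)*(g + 5*l)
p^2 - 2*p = p*(p - 2)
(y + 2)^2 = y^2 + 4*y + 4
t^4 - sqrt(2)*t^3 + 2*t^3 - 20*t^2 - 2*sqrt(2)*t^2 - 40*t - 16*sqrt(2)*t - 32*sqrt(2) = (t + 2)*(t - 4*sqrt(2))*(t + sqrt(2))*(t + 2*sqrt(2))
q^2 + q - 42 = (q - 6)*(q + 7)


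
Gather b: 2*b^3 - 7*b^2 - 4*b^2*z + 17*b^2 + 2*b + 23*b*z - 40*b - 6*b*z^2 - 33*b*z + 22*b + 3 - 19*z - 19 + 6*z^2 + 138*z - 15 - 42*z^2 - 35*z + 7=2*b^3 + b^2*(10 - 4*z) + b*(-6*z^2 - 10*z - 16) - 36*z^2 + 84*z - 24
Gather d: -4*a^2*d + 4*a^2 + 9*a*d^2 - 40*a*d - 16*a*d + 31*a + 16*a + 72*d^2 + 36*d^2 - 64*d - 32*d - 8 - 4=4*a^2 + 47*a + d^2*(9*a + 108) + d*(-4*a^2 - 56*a - 96) - 12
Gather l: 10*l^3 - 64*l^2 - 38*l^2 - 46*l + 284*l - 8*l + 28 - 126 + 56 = 10*l^3 - 102*l^2 + 230*l - 42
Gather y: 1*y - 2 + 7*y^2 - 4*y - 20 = 7*y^2 - 3*y - 22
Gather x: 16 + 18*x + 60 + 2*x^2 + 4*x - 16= 2*x^2 + 22*x + 60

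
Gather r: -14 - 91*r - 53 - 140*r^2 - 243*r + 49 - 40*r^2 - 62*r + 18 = -180*r^2 - 396*r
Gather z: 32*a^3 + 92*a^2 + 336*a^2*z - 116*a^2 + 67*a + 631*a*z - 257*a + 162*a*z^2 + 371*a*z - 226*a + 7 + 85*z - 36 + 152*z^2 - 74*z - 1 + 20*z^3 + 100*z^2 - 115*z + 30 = 32*a^3 - 24*a^2 - 416*a + 20*z^3 + z^2*(162*a + 252) + z*(336*a^2 + 1002*a - 104)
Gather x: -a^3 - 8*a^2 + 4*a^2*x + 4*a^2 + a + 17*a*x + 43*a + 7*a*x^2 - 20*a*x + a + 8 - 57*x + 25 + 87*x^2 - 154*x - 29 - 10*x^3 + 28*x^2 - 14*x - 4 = -a^3 - 4*a^2 + 45*a - 10*x^3 + x^2*(7*a + 115) + x*(4*a^2 - 3*a - 225)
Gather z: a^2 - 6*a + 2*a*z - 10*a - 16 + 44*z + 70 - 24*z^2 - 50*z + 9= a^2 - 16*a - 24*z^2 + z*(2*a - 6) + 63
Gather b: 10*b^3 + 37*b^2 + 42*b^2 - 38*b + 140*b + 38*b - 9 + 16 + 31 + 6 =10*b^3 + 79*b^2 + 140*b + 44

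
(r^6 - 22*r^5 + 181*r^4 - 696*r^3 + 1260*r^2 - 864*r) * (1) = r^6 - 22*r^5 + 181*r^4 - 696*r^3 + 1260*r^2 - 864*r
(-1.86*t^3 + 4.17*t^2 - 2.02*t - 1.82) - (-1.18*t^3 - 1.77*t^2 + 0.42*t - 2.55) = -0.68*t^3 + 5.94*t^2 - 2.44*t + 0.73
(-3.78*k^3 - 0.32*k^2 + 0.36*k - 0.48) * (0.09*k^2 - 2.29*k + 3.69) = -0.3402*k^5 + 8.6274*k^4 - 13.183*k^3 - 2.0484*k^2 + 2.4276*k - 1.7712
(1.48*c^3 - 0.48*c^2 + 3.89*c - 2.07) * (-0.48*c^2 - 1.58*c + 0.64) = -0.7104*c^5 - 2.108*c^4 - 0.1616*c^3 - 5.4598*c^2 + 5.7602*c - 1.3248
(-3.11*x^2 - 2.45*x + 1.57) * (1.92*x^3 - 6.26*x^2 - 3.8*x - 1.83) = -5.9712*x^5 + 14.7646*x^4 + 30.1694*x^3 + 5.1731*x^2 - 1.4825*x - 2.8731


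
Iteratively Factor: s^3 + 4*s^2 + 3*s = (s + 1)*(s^2 + 3*s) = (s + 1)*(s + 3)*(s)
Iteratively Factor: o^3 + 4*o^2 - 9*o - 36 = (o - 3)*(o^2 + 7*o + 12) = (o - 3)*(o + 3)*(o + 4)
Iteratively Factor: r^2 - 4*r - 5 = (r - 5)*(r + 1)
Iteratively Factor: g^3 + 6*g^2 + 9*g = (g + 3)*(g^2 + 3*g) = (g + 3)^2*(g)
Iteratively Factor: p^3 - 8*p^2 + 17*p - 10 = (p - 5)*(p^2 - 3*p + 2) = (p - 5)*(p - 2)*(p - 1)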